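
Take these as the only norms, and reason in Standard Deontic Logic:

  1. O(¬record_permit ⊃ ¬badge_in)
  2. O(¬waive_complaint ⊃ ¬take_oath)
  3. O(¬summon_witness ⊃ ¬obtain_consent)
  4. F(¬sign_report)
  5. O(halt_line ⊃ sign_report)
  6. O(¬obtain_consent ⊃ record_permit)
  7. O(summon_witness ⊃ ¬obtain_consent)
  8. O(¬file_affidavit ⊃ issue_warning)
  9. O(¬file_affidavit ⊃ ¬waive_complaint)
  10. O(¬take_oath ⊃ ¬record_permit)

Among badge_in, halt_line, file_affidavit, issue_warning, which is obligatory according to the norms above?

Premises 3 and 7 cover both cases: O(¬summon_witness ⊃ ¬obtain_consent) and O(summon_witness ⊃ ¬obtain_consent). Since ¬summon_witness ∨ summon_witness is a tautology, O(¬obtain_consent) follows.
Premise 6 is O(¬obtain_consent ⊃ record_permit); since O(¬obtain_consent), deontic closure gives O(record_permit).
Premise 10, O(¬take_oath ⊃ ¬record_permit), contraposes to O(record_permit ⊃ take_oath); with O(record_permit) we get O(take_oath).
Premise 2, O(¬waive_complaint ⊃ ¬take_oath), contraposes to O(take_oath ⊃ waive_complaint); with O(take_oath) we get O(waive_complaint).
The contrapositive of premise 9 (O(¬file_affidavit ⊃ ¬waive_complaint)) is O(waive_complaint ⊃ file_affidavit), and O(waive_complaint) is already established, so O(file_affidavit).
So O(file_affidavit) holds — file_affidavit is obligatory. None of the other listed options is made obligatory by any chain of premises.

file_affidavit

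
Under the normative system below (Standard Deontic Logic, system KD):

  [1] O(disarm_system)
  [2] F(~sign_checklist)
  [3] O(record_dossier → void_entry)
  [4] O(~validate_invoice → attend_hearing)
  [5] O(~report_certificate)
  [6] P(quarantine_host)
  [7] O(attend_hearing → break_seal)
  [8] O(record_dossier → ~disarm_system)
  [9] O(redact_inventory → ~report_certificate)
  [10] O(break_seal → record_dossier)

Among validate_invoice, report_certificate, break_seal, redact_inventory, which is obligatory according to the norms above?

validate_invoice

From premise 1 we have O(disarm_system).
Premise 8, O(record_dossier → ~disarm_system), contraposes to O(disarm_system → ~record_dossier); with O(disarm_system) we get O(~record_dossier).
The contrapositive of premise 10 (O(break_seal → record_dossier)) is O(~record_dossier → ~break_seal), and O(~record_dossier) is already established, so O(~break_seal).
The contrapositive of premise 7 (O(attend_hearing → break_seal)) is O(~break_seal → ~attend_hearing), and O(~break_seal) is already established, so O(~attend_hearing).
Premise 4, O(~validate_invoice → attend_hearing), contraposes to O(~attend_hearing → validate_invoice); with O(~attend_hearing) we get O(validate_invoice).
So O(validate_invoice) holds — validate_invoice is obligatory. None of the other listed options is made obligatory by any chain of premises.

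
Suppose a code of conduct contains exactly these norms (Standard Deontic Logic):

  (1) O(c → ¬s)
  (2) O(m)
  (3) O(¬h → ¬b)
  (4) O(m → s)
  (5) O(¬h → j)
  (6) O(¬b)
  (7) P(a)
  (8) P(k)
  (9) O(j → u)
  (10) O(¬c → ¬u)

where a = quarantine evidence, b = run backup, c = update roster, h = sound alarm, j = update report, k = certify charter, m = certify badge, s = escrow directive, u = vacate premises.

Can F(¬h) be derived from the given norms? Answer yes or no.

Premise 2 states O(m) outright.
Premise 4 is O(m → s); since O(m), deontic closure gives O(s).
The contrapositive of premise 1 (O(c → ¬s)) is O(s → ¬c), and O(s) is already established, so O(¬c).
With premise 10, O(¬c → ¬u), the K-axiom yields O(¬u).
Premise 9, O(j → u), contraposes to O(¬u → ¬j); with O(¬u) we get O(¬j).
The contrapositive of premise 5 (O(¬h → j)) is O(¬j → h), and O(¬j) is already established, so O(h).
Premises 3, 6, 7, 8 do not contribute to this derivation.
So O(h) holds, i.e. F(¬h). The claim follows.

Yes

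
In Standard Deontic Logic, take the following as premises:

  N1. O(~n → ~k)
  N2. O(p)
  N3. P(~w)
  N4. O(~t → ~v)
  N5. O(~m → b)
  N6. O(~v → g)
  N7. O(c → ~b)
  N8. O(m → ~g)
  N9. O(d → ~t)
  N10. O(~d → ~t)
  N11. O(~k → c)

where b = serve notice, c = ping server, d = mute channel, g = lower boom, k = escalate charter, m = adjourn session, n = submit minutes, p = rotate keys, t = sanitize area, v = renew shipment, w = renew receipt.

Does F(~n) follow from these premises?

Premises 9 and 10 are O(d → ~t) and O(~d → ~t); every ideal world satisfies d or ~d, so in either case ~t holds — hence O(~t).
From O(~t) and premise 4, O(~t → ~v), we obtain O(~v).
Applying K to premise 6 (O(~v → g)) and O(~v) yields O(g).
Premise 8 is O(m → ~g); contrapositively O(g → ~m). Since O(g) holds, K gives O(~m).
Premise 5 is O(~m → b); since O(~m), deontic closure gives O(b).
Premise 7 is O(c → ~b); contrapositively O(b → ~c). Since O(b) holds, K gives O(~c).
Premise 11, O(~k → c), contraposes to O(~c → k); with O(~c) we get O(k).
Premise 1, O(~n → ~k), contraposes to O(k → n); with O(k) we get O(n).
Premises 2, 3 do not contribute to this derivation.
So O(n) holds, i.e. F(~n). The claim follows.

Yes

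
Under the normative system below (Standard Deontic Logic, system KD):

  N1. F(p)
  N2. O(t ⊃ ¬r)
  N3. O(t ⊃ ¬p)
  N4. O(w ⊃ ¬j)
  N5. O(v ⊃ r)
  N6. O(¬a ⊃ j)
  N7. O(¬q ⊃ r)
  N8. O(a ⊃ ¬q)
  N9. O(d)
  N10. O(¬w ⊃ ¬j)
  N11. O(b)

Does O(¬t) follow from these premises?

Yes

Premises 10 and 4 are O(¬w ⊃ ¬j) and O(w ⊃ ¬j); every ideal world satisfies ¬w or w, so in either case ¬j holds — hence O(¬j).
The contrapositive of premise 6 (O(¬a ⊃ j)) is O(¬j ⊃ a), and O(¬j) is already established, so O(a).
With premise 8, O(a ⊃ ¬q), the K-axiom yields O(¬q).
From O(¬q) and premise 7, O(¬q ⊃ r), we obtain O(r).
The contrapositive of premise 2 (O(t ⊃ ¬r)) is O(r ⊃ ¬t), and O(r) is already established, so O(¬t).
Premises 1, 3, 5, 9, 11 do not contribute to this derivation.
So O(¬t) follows.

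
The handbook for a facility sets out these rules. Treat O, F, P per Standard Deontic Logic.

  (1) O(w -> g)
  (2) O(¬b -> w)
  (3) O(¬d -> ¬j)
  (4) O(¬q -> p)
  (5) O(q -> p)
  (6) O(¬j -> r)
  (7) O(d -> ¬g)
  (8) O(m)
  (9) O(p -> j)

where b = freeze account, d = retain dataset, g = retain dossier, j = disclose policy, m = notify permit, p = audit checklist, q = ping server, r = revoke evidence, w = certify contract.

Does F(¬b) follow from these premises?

Yes

Premises 4 and 5 are O(¬q -> p) and O(q -> p); every ideal world satisfies ¬q or q, so in either case p holds — hence O(p).
Applying K to premise 9 (O(p -> j)) and O(p) yields O(j).
Premise 3 is O(¬d -> ¬j); contrapositively O(j -> d). Since O(j) holds, K gives O(d).
Premise 7 is O(d -> ¬g); since O(d), deontic closure gives O(¬g).
Premise 1, O(w -> g), contraposes to O(¬g -> ¬w); with O(¬g) we get O(¬w).
Premise 2 is O(¬b -> w); contrapositively O(¬w -> b). Since O(¬w) holds, K gives O(b).
Premises 6, 8 do not contribute to this derivation.
So O(b) holds, i.e. F(¬b). The claim follows.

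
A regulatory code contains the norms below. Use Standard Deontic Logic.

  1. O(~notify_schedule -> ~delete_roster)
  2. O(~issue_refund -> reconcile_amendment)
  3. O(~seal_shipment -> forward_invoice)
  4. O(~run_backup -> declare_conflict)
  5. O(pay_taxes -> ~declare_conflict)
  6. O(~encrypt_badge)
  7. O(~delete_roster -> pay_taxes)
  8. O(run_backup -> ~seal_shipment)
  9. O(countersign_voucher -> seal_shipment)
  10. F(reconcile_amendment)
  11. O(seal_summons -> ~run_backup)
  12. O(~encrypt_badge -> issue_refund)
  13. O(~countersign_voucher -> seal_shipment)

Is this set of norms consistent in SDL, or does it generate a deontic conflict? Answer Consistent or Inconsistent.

Premise 2 is O(~issue_refund -> reconcile_amendment), but O(~issue_refund) is not derivable from the premises, so it does not yield O(reconcile_amendment).
So O(reconcile_amendment) is not derivable, and the apparent clash with O(~reconcile_amendment) does not arise.
A world satisfying every obligation exists (e.g. countersign_voucher=false, declare_conflict=true, delete_roster=true, encrypt_badge=false, forward_invoice=false, issue_refund=true, notify_schedule=true, pay_taxes=false, reconcile_amendment=false, run_backup=false, seal_shipment=true, seal_summons=false); no atom is both obligatory and forbidden, so the set is consistent.

Consistent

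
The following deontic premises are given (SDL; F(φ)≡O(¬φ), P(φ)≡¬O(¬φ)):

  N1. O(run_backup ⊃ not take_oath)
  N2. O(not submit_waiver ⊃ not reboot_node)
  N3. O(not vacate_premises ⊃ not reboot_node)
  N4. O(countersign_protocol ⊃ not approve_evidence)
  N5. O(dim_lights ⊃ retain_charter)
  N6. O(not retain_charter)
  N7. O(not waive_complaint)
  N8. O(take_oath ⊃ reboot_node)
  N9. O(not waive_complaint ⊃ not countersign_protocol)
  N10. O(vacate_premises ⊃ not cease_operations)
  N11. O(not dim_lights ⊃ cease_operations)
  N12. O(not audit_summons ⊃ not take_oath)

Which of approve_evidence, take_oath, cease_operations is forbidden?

take_oath

From premise 6 we have O(not retain_charter).
Premise 5 is O(dim_lights ⊃ retain_charter); contrapositively O(not retain_charter ⊃ not dim_lights). Since O(not retain_charter) holds, K gives O(not dim_lights).
Premise 11 is O(not dim_lights ⊃ cease_operations); since O(not dim_lights), deontic closure gives O(cease_operations).
Premise 10 is O(vacate_premises ⊃ not cease_operations); contrapositively O(cease_operations ⊃ not vacate_premises). Since O(cease_operations) holds, K gives O(not vacate_premises).
Premise 3 is O(not vacate_premises ⊃ not reboot_node); since O(not vacate_premises), deontic closure gives O(not reboot_node).
Premise 8, O(take_oath ⊃ reboot_node), contraposes to O(not reboot_node ⊃ not take_oath); with O(not reboot_node) we get O(not take_oath).
So O(not take_oath) holds, i.e. take_oath is forbidden. None of the other listed options is forbidden under the premises.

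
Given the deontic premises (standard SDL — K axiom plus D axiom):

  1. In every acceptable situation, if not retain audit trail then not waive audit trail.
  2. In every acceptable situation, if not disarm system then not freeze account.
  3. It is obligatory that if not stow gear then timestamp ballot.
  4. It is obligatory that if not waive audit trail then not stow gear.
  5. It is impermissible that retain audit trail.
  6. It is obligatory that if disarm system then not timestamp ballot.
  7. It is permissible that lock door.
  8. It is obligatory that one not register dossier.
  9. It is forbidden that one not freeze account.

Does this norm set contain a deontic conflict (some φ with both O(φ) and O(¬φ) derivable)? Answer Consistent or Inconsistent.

Premise 5 is F(retain_audit_trail), i.e. O(¬retain_audit_trail).
Applying K to premise 1 (O(¬retain_audit_trail → ¬waive_audit_trail)) and O(¬retain_audit_trail) yields O(¬waive_audit_trail).
With premise 4, O(¬waive_audit_trail → ¬stow_gear), the K-axiom yields O(¬stow_gear).
With premise 3, O(¬stow_gear → timestamp_ballot), the K-axiom yields O(timestamp_ballot).
The contrapositive of premise 6 (O(disarm_system → ¬timestamp_ballot)) is O(timestamp_ballot → ¬disarm_system), and O(timestamp_ballot) is already established, so O(¬disarm_system).
From O(¬disarm_system) and premise 2, O(¬disarm_system → ¬freeze_account), we obtain O(¬freeze_account).
Yet premise 9 is F(¬freeze_account), i.e. O(freeze_account).
We now have both O(¬freeze_account) and O(freeze_account) — freeze_account is simultaneously obligatory and forbidden, violating the D-axiom.

Inconsistent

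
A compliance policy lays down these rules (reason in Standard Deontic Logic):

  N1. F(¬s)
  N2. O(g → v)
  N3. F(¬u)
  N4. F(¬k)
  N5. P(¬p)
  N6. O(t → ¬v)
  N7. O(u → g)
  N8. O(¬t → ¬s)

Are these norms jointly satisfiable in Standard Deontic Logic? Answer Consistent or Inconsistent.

Inconsistent

F(¬s) at premise 1 means O(s).
Premise 8, O(¬t → ¬s), contraposes to O(s → t); with O(s) we get O(t).
Applying K to premise 6 (O(t → ¬v)) and O(t) yields O(¬v).
The contrapositive of premise 2 (O(g → v)) is O(¬v → ¬g), and O(¬v) is already established, so O(¬g).
Premise 7 is O(u → g); contrapositively O(¬g → ¬u). Since O(¬g) holds, K gives O(¬u).
But premise 3, F(¬u), means O(u).
We now have both O(¬u) and O(u) — u is simultaneously obligatory and forbidden, violating the D-axiom.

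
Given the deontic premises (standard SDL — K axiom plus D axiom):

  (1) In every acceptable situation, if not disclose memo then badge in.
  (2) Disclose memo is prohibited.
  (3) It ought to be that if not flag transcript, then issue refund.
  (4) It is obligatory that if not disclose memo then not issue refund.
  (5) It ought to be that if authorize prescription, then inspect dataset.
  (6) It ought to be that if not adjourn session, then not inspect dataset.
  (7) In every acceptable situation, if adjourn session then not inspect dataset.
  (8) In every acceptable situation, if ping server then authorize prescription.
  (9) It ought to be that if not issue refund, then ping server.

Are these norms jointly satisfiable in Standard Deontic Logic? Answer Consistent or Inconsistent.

By case analysis on adjourn_session: premise 7 gives O(adjourn_session → ¬inspect_dataset) and premise 6 gives O(¬adjourn_session → ¬inspect_dataset), so O(¬inspect_dataset) either way.
The contrapositive of premise 5 (O(authorize_prescription → inspect_dataset)) is O(¬inspect_dataset → ¬authorize_prescription), and O(¬inspect_dataset) is already established, so O(¬authorize_prescription).
The contrapositive of premise 8 (O(ping_server → authorize_prescription)) is O(¬authorize_prescription → ¬ping_server), and O(¬authorize_prescription) is already established, so O(¬ping_server).
Premise 9 is O(¬issue_refund → ping_server); contrapositively O(¬ping_server → issue_refund). Since O(¬ping_server) holds, K gives O(issue_refund).
Premise 4, O(¬disclose_memo → ¬issue_refund), contraposes to O(issue_refund → disclose_memo); with O(issue_refund) we get O(disclose_memo).
Yet premise 2 is F(disclose_memo), i.e. O(¬disclose_memo).
We now have both O(disclose_memo) and O(¬disclose_memo) — disclose_memo is simultaneously obligatory and forbidden, violating the D-axiom.

Inconsistent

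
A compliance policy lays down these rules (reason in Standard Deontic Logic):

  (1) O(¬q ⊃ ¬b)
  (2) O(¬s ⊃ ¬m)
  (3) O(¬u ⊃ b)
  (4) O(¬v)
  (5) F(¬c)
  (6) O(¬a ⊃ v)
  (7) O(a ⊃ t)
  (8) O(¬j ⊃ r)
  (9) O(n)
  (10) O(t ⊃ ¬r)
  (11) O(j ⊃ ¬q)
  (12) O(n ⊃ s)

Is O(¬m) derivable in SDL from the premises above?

Premise 2 is O(¬s ⊃ ¬m), but O(¬s) is not derivable from the premises, so it does not yield O(¬m).
No other premise forces O(¬m). An ideal world satisfying every premise can still have ¬m false, so O(¬m) is not derivable.

No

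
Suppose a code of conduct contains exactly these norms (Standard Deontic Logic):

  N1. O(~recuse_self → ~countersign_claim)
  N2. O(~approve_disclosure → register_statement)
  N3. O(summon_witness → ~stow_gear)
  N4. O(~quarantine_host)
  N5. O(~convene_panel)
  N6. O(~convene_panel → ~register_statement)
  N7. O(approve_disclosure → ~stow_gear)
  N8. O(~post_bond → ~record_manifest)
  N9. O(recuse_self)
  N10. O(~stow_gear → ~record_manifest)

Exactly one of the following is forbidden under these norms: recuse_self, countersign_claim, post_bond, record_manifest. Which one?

record_manifest

Premise 5 states O(~convene_panel) outright.
Premise 6 is O(~convene_panel → ~register_statement); since O(~convene_panel), deontic closure gives O(~register_statement).
The contrapositive of premise 2 (O(~approve_disclosure → register_statement)) is O(~register_statement → approve_disclosure), and O(~register_statement) is already established, so O(approve_disclosure).
With premise 7, O(approve_disclosure → ~stow_gear), the K-axiom yields O(~stow_gear).
Premise 10 is O(~stow_gear → ~record_manifest); since O(~stow_gear), deontic closure gives O(~record_manifest).
So O(~record_manifest) holds, i.e. record_manifest is forbidden. None of the other listed options is forbidden under the premises.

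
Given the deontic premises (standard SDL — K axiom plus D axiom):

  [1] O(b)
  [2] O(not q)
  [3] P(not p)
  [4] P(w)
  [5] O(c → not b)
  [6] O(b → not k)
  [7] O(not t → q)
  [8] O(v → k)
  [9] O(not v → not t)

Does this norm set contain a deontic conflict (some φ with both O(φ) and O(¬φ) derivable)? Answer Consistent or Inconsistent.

Premise 2 gives O(not q).
Premise 7, O(not t → q), contraposes to O(not q → t); with O(not q) we get O(t).
The contrapositive of premise 9 (O(not v → not t)) is O(t → v), and O(t) is already established, so O(v).
From O(v) and premise 8, O(v → k), we obtain O(k).
The contrapositive of premise 6 (O(b → not k)) is O(k → not b), and O(k) is already established, so O(not b).
Yet premise 1 states O(b).
We now have both O(not b) and O(b) — b is simultaneously obligatory and forbidden, violating the D-axiom.

Inconsistent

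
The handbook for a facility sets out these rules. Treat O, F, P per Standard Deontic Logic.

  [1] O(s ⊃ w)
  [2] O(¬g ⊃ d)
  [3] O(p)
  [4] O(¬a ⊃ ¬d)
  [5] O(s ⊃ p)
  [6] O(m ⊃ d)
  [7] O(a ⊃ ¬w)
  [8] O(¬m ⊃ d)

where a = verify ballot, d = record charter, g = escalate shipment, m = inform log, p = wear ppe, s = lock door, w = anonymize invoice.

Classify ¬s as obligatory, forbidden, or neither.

Obligatory

Premises 8 and 6 are O(¬m ⊃ d) and O(m ⊃ d); every ideal world satisfies ¬m or m, so in either case d holds — hence O(d).
Premise 4 is O(¬a ⊃ ¬d); contrapositively O(d ⊃ a). Since O(d) holds, K gives O(a).
From O(a) and premise 7, O(a ⊃ ¬w), we obtain O(¬w).
Premise 1 is O(s ⊃ w); contrapositively O(¬w ⊃ ¬s). Since O(¬w) holds, K gives O(¬s).
Premises 2, 3, 5 do not contribute to this derivation.
Hence ¬s is obligatory.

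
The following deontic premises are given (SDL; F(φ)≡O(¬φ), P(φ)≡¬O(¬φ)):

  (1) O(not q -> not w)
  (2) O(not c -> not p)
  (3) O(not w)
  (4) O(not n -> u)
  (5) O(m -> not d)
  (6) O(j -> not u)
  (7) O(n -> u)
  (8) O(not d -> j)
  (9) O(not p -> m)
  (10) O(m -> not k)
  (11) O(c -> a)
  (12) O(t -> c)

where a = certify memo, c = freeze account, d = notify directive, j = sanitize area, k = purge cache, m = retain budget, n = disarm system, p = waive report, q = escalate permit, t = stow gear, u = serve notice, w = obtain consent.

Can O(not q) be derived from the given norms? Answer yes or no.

No

Premise 1 is O(not q -> not w); even if O(not w) held, inferring O(not q) would be affirming the consequent — invalid.
No other premise forces O(not q). An ideal world satisfying every premise can still have not q false, so O(not q) is not derivable.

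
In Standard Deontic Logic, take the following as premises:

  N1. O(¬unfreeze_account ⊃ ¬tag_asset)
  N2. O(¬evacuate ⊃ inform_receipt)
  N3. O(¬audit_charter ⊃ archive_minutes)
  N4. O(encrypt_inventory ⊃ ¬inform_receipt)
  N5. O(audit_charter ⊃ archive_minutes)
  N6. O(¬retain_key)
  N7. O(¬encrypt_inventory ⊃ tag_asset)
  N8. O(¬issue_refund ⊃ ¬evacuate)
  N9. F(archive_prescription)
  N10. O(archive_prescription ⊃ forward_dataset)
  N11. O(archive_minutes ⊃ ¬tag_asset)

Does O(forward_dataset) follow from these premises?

Premise 10 is O(archive_prescription ⊃ forward_dataset), but O(archive_prescription) is not derivable from the premises, so it does not yield O(forward_dataset).
No other premise forces O(forward_dataset). An ideal world satisfying every premise can still have forward_dataset false, so O(forward_dataset) is not derivable.

No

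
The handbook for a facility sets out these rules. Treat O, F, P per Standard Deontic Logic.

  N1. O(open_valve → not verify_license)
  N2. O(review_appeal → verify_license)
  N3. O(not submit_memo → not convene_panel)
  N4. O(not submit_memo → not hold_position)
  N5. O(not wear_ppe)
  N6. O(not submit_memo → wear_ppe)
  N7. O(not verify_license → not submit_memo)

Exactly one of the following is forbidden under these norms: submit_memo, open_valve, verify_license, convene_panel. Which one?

Premise 5 states O(not wear_ppe) outright.
Premise 6, O(not submit_memo → wear_ppe), contraposes to O(not wear_ppe → submit_memo); with O(not wear_ppe) we get O(submit_memo).
Premise 7 is O(not verify_license → not submit_memo); contrapositively O(submit_memo → verify_license). Since O(submit_memo) holds, K gives O(verify_license).
Premise 1 is O(open_valve → not verify_license); contrapositively O(verify_license → not open_valve). Since O(verify_license) holds, K gives O(not open_valve).
So O(not open_valve) holds, i.e. open_valve is forbidden. None of the other listed options is forbidden under the premises.

open_valve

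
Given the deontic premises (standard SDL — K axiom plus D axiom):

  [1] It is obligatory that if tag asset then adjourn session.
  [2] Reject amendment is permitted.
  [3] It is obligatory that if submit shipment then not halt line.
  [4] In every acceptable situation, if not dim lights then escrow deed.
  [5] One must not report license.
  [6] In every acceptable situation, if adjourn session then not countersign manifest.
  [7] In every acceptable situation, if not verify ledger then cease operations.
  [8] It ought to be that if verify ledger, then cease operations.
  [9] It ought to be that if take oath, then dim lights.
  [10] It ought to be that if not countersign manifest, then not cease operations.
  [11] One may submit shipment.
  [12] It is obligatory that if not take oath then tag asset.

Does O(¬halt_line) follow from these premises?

No

Premise 3 is O(submit_shipment → ¬halt_line), but O(submit_shipment) is not derivable from the premises (the permission P(submit_shipment) asserts only ¬O(¬submit_shipment), not O(submit_shipment)), so it does not yield O(¬halt_line).
No other premise forces O(¬halt_line). An ideal world satisfying every premise can still have ¬halt_line false, so O(¬halt_line) is not derivable.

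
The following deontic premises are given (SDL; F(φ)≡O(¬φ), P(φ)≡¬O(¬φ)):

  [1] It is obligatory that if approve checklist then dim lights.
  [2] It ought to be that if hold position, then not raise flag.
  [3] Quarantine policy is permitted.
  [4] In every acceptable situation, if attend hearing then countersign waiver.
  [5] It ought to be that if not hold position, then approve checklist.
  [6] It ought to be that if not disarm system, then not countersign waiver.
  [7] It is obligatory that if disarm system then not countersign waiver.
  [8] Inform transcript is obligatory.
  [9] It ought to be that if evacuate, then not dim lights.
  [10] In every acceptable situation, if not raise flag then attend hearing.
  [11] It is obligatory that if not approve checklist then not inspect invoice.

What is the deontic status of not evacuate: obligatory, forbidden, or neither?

Obligatory

By case analysis on disarm_system: premise 7 gives O(disarm_system → ¬countersign_waiver) and premise 6 gives O(¬disarm_system → ¬countersign_waiver), so O(¬countersign_waiver) either way.
Premise 4, O(attend_hearing → countersign_waiver), contraposes to O(¬countersign_waiver → ¬attend_hearing); with O(¬countersign_waiver) we get O(¬attend_hearing).
Premise 10, O(¬raise_flag → attend_hearing), contraposes to O(¬attend_hearing → raise_flag); with O(¬attend_hearing) we get O(raise_flag).
The contrapositive of premise 2 (O(hold_position → ¬raise_flag)) is O(raise_flag → ¬hold_position), and O(raise_flag) is already established, so O(¬hold_position).
Applying K to premise 5 (O(¬hold_position → approve_checklist)) and O(¬hold_position) yields O(approve_checklist).
From O(approve_checklist) and premise 1, O(approve_checklist → dim_lights), we obtain O(dim_lights).
Premise 9, O(evacuate → ¬dim_lights), contraposes to O(dim_lights → ¬evacuate); with O(dim_lights) we get O(¬evacuate).
Premises 3, 8, 11 do not contribute to this derivation.
Hence ¬evacuate is obligatory.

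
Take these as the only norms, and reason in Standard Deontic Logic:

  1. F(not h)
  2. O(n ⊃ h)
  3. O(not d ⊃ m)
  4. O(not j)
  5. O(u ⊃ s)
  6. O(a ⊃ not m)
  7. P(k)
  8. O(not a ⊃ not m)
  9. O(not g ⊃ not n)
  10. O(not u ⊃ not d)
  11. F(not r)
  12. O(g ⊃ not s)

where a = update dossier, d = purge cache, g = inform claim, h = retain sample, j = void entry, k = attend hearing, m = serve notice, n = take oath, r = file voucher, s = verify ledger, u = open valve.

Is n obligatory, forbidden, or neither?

Forbidden

Premises 6 and 8 are O(a ⊃ not m) and O(not a ⊃ not m); every ideal world satisfies a or not a, so in either case not m holds — hence O(not m).
Premise 3 is O(not d ⊃ m); contrapositively O(not m ⊃ d). Since O(not m) holds, K gives O(d).
The contrapositive of premise 10 (O(not u ⊃ not d)) is O(d ⊃ u), and O(d) is already established, so O(u).
From O(u) and premise 5, O(u ⊃ s), we obtain O(s).
The contrapositive of premise 12 (O(g ⊃ not s)) is O(s ⊃ not g), and O(s) is already established, so O(not g).
Premise 9 is O(not g ⊃ not n); since O(not g), deontic closure gives O(not n).
Premises 1, 2, 4, 7, 11 do not contribute to this derivation.
Thus O(not n), which is F(n): n is forbidden.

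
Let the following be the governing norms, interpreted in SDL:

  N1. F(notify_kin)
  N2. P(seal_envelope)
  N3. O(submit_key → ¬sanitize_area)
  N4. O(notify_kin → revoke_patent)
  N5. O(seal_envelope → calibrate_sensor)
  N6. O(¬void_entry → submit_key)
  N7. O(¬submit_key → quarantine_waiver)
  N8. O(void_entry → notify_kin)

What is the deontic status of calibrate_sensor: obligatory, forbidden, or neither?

Neither

Premise 5 is O(seal_envelope → calibrate_sensor), but O(seal_envelope) is not derivable from the premises (the permission P(seal_envelope) asserts only ¬O(¬seal_envelope), not O(seal_envelope)), so it does not yield O(calibrate_sensor).
No premise or chain of K-axiom applications forces O(calibrate_sensor), and none forces O(¬calibrate_sensor). So calibrate_sensor is neither obligatory nor forbidden under these norms.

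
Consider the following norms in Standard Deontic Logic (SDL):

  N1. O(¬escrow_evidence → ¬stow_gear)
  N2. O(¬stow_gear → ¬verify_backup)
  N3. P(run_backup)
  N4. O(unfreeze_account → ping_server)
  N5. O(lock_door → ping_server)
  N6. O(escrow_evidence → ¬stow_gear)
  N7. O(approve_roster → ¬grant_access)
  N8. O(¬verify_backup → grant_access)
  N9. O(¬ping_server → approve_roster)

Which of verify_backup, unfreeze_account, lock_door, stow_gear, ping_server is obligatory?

ping_server

By case analysis on escrow_evidence: premise 6 gives O(escrow_evidence → ¬stow_gear) and premise 1 gives O(¬escrow_evidence → ¬stow_gear), so O(¬stow_gear) either way.
From O(¬stow_gear) and premise 2, O(¬stow_gear → ¬verify_backup), we obtain O(¬verify_backup).
With premise 8, O(¬verify_backup → grant_access), the K-axiom yields O(grant_access).
The contrapositive of premise 7 (O(approve_roster → ¬grant_access)) is O(grant_access → ¬approve_roster), and O(grant_access) is already established, so O(¬approve_roster).
The contrapositive of premise 9 (O(¬ping_server → approve_roster)) is O(¬approve_roster → ping_server), and O(¬approve_roster) is already established, so O(ping_server).
So O(ping_server) holds — ping_server is obligatory. None of the other listed options is made obligatory by any chain of premises.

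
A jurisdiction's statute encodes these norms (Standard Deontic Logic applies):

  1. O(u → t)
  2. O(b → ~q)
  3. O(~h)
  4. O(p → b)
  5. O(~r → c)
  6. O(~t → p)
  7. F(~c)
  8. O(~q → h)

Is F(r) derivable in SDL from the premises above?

No

Premise 5 is O(~r → c); even if O(c) held, inferring O(~r) would be affirming the consequent — invalid.
No other premise forces O(~r). An ideal world satisfying every premise can still have r true, so F(r) is not derivable.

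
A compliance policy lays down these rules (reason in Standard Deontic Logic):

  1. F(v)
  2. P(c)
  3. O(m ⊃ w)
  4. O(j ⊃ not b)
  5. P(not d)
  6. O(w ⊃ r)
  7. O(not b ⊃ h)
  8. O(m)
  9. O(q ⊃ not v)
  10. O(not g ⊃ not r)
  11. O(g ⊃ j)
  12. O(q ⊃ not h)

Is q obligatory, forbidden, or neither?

Premise 8 gives O(m).
From O(m) and premise 3, O(m ⊃ w), we obtain O(w).
From O(w) and premise 6, O(w ⊃ r), we obtain O(r).
Premise 10 is O(not g ⊃ not r); contrapositively O(r ⊃ g). Since O(r) holds, K gives O(g).
With premise 11, O(g ⊃ j), the K-axiom yields O(j).
From O(j) and premise 4, O(j ⊃ not b), we obtain O(not b).
From O(not b) and premise 7, O(not b ⊃ h), we obtain O(h).
Premise 12 is O(q ⊃ not h); contrapositively O(h ⊃ not q). Since O(h) holds, K gives O(not q).
Premises 1, 2, 5, 9 do not contribute to this derivation.
Thus O(not q), which is F(q): q is forbidden.

Forbidden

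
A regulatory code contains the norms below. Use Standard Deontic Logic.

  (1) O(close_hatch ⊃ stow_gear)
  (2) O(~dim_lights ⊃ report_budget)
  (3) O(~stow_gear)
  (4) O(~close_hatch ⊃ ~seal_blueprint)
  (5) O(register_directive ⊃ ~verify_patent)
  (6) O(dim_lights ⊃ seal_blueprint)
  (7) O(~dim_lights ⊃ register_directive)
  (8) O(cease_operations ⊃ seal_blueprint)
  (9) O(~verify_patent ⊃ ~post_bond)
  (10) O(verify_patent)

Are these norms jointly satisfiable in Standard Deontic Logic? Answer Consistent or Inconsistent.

Premise 10 states O(verify_patent) outright.
Premise 5 is O(register_directive ⊃ ~verify_patent); contrapositively O(verify_patent ⊃ ~register_directive). Since O(verify_patent) holds, K gives O(~register_directive).
Premise 7, O(~dim_lights ⊃ register_directive), contraposes to O(~register_directive ⊃ dim_lights); with O(~register_directive) we get O(dim_lights).
With premise 6, O(dim_lights ⊃ seal_blueprint), the K-axiom yields O(seal_blueprint).
Premise 4 is O(~close_hatch ⊃ ~seal_blueprint); contrapositively O(seal_blueprint ⊃ close_hatch). Since O(seal_blueprint) holds, K gives O(close_hatch).
From O(close_hatch) and premise 1, O(close_hatch ⊃ stow_gear), we obtain O(stow_gear).
But premise 3 directly asserts O(~stow_gear).
We now have both O(stow_gear) and O(~stow_gear) — stow_gear is simultaneously obligatory and forbidden, violating the D-axiom.

Inconsistent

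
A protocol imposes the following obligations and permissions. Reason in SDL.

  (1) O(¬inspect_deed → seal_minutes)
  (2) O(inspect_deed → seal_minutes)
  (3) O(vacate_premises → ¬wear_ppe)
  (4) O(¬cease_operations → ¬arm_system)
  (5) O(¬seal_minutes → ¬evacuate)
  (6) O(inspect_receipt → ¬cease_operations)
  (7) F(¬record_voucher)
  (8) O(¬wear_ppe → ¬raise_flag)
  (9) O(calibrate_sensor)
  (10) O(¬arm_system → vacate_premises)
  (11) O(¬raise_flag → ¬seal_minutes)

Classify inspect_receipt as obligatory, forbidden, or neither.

By case analysis on ¬inspect_deed: premise 1 gives O(¬inspect_deed → seal_minutes) and premise 2 gives O(inspect_deed → seal_minutes), so O(seal_minutes) either way.
Premise 11, O(¬raise_flag → ¬seal_minutes), contraposes to O(seal_minutes → raise_flag); with O(seal_minutes) we get O(raise_flag).
The contrapositive of premise 8 (O(¬wear_ppe → ¬raise_flag)) is O(raise_flag → wear_ppe), and O(raise_flag) is already established, so O(wear_ppe).
Premise 3, O(vacate_premises → ¬wear_ppe), contraposes to O(wear_ppe → ¬vacate_premises); with O(wear_ppe) we get O(¬vacate_premises).
The contrapositive of premise 10 (O(¬arm_system → vacate_premises)) is O(¬vacate_premises → arm_system), and O(¬vacate_premises) is already established, so O(arm_system).
The contrapositive of premise 4 (O(¬cease_operations → ¬arm_system)) is O(arm_system → cease_operations), and O(arm_system) is already established, so O(cease_operations).
The contrapositive of premise 6 (O(inspect_receipt → ¬cease_operations)) is O(cease_operations → ¬inspect_receipt), and O(cease_operations) is already established, so O(¬inspect_receipt).
Premises 5, 7, 9 do not contribute to this derivation.
Thus O(¬inspect_receipt), which is F(inspect_receipt): inspect_receipt is forbidden.

Forbidden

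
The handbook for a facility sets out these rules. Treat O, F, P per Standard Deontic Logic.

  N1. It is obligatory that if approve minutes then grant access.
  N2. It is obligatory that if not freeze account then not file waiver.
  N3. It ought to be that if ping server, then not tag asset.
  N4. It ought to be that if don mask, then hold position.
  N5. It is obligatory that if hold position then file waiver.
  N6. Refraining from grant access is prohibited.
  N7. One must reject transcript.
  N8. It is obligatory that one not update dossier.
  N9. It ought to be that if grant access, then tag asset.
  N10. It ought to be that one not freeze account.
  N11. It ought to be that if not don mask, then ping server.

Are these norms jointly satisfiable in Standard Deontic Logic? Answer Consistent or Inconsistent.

Inconsistent

F(¬grant_access) at premise 6 means O(grant_access).
Applying K to premise 9 (O(grant_access → tag_asset)) and O(grant_access) yields O(tag_asset).
Premise 3, O(ping_server → ¬tag_asset), contraposes to O(tag_asset → ¬ping_server); with O(tag_asset) we get O(¬ping_server).
The contrapositive of premise 11 (O(¬don_mask → ping_server)) is O(¬ping_server → don_mask), and O(¬ping_server) is already established, so O(don_mask).
With premise 4, O(don_mask → hold_position), the K-axiom yields O(hold_position).
Applying K to premise 5 (O(hold_position → file_waiver)) and O(hold_position) yields O(file_waiver).
Premise 2 is O(¬freeze_account → ¬file_waiver); contrapositively O(file_waiver → freeze_account). Since O(file_waiver) holds, K gives O(freeze_account).
However, premise 10 gives O(¬freeze_account).
We now have both O(freeze_account) and O(¬freeze_account) — freeze_account is simultaneously obligatory and forbidden, violating the D-axiom.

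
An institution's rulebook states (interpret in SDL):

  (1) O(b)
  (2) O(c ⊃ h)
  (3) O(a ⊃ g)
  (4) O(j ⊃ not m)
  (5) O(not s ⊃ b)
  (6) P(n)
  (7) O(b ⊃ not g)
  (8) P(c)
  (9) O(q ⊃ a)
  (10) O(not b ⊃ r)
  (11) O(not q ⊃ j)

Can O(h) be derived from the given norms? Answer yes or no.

Premise 2 is O(c ⊃ h), but O(c) is not derivable from the premises (the permission P(c) asserts only not O(not c), not O(c)), so it does not yield O(h).
No other premise forces O(h). An ideal world satisfying every premise can still have h false, so O(h) is not derivable.

No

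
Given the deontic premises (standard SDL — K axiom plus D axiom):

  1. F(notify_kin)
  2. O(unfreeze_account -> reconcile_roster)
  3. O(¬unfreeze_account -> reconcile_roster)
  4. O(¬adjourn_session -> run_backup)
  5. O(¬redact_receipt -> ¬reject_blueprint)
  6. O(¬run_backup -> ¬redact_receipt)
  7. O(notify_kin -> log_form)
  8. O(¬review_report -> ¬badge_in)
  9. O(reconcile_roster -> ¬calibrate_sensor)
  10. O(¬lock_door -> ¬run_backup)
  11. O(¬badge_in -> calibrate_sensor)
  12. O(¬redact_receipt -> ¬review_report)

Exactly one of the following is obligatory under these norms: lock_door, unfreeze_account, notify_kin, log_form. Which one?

Premises 3 and 2 are O(¬unfreeze_account -> reconcile_roster) and O(unfreeze_account -> reconcile_roster); every ideal world satisfies ¬unfreeze_account or unfreeze_account, so in either case reconcile_roster holds — hence O(reconcile_roster).
From O(reconcile_roster) and premise 9, O(reconcile_roster -> ¬calibrate_sensor), we obtain O(¬calibrate_sensor).
Premise 11 is O(¬badge_in -> calibrate_sensor); contrapositively O(¬calibrate_sensor -> badge_in). Since O(¬calibrate_sensor) holds, K gives O(badge_in).
Premise 8 is O(¬review_report -> ¬badge_in); contrapositively O(badge_in -> review_report). Since O(badge_in) holds, K gives O(review_report).
Premise 12 is O(¬redact_receipt -> ¬review_report); contrapositively O(review_report -> redact_receipt). Since O(review_report) holds, K gives O(redact_receipt).
Premise 6 is O(¬run_backup -> ¬redact_receipt); contrapositively O(redact_receipt -> run_backup). Since O(redact_receipt) holds, K gives O(run_backup).
Premise 10 is O(¬lock_door -> ¬run_backup); contrapositively O(run_backup -> lock_door). Since O(run_backup) holds, K gives O(lock_door).
So O(lock_door) holds — lock_door is obligatory. None of the other listed options is made obligatory by any chain of premises.

lock_door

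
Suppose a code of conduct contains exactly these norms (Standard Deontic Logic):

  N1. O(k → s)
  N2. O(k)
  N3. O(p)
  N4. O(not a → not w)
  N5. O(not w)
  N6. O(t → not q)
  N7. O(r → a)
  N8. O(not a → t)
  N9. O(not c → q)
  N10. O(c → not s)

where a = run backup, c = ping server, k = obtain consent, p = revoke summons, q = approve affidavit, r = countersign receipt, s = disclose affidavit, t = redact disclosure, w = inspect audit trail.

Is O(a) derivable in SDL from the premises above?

Yes

Premise 2 states O(k) outright.
Premise 1 is O(k → s); since O(k), deontic closure gives O(s).
Premise 10, O(c → not s), contraposes to O(s → not c); with O(s) we get O(not c).
From O(not c) and premise 9, O(not c → q), we obtain O(q).
The contrapositive of premise 6 (O(t → not q)) is O(q → not t), and O(q) is already established, so O(not t).
Premise 8, O(not a → t), contraposes to O(not t → a); with O(not t) we get O(a).
Premises 3, 4, 5, 7 do not contribute to this derivation.
So O(a) follows.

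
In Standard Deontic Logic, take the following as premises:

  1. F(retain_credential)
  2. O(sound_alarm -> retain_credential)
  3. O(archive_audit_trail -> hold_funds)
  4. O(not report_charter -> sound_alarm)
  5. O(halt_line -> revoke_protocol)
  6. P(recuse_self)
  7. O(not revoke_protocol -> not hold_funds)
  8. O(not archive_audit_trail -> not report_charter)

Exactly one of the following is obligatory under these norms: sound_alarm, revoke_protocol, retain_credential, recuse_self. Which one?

F(retain_credential) at premise 1 means O(not retain_credential).
Premise 2 is O(sound_alarm -> retain_credential); contrapositively O(not retain_credential -> not sound_alarm). Since O(not retain_credential) holds, K gives O(not sound_alarm).
Premise 4, O(not report_charter -> sound_alarm), contraposes to O(not sound_alarm -> report_charter); with O(not sound_alarm) we get O(report_charter).
Premise 8 is O(not archive_audit_trail -> not report_charter); contrapositively O(report_charter -> archive_audit_trail). Since O(report_charter) holds, K gives O(archive_audit_trail).
Premise 3 is O(archive_audit_trail -> hold_funds); since O(archive_audit_trail), deontic closure gives O(hold_funds).
The contrapositive of premise 7 (O(not revoke_protocol -> not hold_funds)) is O(hold_funds -> revoke_protocol), and O(hold_funds) is already established, so O(revoke_protocol).
So O(revoke_protocol) holds — revoke_protocol is obligatory. None of the other listed options is made obligatory by any chain of premises.

revoke_protocol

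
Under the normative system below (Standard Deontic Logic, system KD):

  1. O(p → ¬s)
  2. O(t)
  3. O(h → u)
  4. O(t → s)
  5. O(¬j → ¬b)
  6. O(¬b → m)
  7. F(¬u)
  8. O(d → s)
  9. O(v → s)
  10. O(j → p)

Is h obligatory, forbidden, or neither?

Neither

Premise 3 is O(h → u); even if O(u) held, inferring O(h) would be affirming the consequent — invalid.
No premise or chain of K-axiom applications forces O(h), and none forces O(¬h). So h is neither obligatory nor forbidden under these norms.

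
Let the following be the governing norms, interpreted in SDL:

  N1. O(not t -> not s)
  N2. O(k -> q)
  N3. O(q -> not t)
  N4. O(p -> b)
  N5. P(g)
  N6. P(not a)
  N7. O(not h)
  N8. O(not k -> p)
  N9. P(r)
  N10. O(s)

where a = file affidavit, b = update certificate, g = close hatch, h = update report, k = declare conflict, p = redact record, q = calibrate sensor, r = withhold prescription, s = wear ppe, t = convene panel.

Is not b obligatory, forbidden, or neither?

Premise 10 states O(s) outright.
The contrapositive of premise 1 (O(not t -> not s)) is O(s -> t), and O(s) is already established, so O(t).
Premise 3 is O(q -> not t); contrapositively O(t -> not q). Since O(t) holds, K gives O(not q).
Premise 2, O(k -> q), contraposes to O(not q -> not k); with O(not q) we get O(not k).
With premise 8, O(not k -> p), the K-axiom yields O(p).
Applying K to premise 4 (O(p -> b)) and O(p) yields O(b).
Premises 5, 6, 7, 9 do not contribute to this derivation.
Thus O(b), which is F(not b): not b is forbidden.

Forbidden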